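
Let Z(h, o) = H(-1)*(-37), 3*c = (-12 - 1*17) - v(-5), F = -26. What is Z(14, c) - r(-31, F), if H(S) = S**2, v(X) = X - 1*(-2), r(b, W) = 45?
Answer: -82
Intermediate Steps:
v(X) = 2 + X (v(X) = X + 2 = 2 + X)
c = -26/3 (c = ((-12 - 1*17) - (2 - 5))/3 = ((-12 - 17) - 1*(-3))/3 = (-29 + 3)/3 = (1/3)*(-26) = -26/3 ≈ -8.6667)
Z(h, o) = -37 (Z(h, o) = (-1)**2*(-37) = 1*(-37) = -37)
Z(14, c) - r(-31, F) = -37 - 1*45 = -37 - 45 = -82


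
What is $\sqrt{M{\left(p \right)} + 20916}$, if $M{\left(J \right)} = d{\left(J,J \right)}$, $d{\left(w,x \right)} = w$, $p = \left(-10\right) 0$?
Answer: $6 \sqrt{581} \approx 144.62$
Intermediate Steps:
$p = 0$
$M{\left(J \right)} = J$
$\sqrt{M{\left(p \right)} + 20916} = \sqrt{0 + 20916} = \sqrt{20916} = 6 \sqrt{581}$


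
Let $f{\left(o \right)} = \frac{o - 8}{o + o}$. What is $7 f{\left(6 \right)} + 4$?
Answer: $\frac{17}{6} \approx 2.8333$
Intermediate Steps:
$f{\left(o \right)} = \frac{-8 + o}{2 o}$
$7 f{\left(6 \right)} + 4 = 7 \frac{-8 + 6}{2 \cdot 6} + 4 = 7 \cdot \frac{1}{2} \cdot \frac{1}{6} \left(-2\right) + 4 = 7 \left(- \frac{1}{6}\right) + 4 = - \frac{7}{6} + 4 = \frac{17}{6}$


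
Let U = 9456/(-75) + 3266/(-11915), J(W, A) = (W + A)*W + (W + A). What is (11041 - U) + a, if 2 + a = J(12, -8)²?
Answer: 826266771/59575 ≈ 13869.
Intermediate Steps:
J(W, A) = A + W + W*(A + W) (J(W, A) = (A + W)*W + (A + W) = W*(A + W) + (A + W) = A + W + W*(A + W))
U = -7527546/59575 (U = 9456*(-1/75) + 3266*(-1/11915) = -3152/25 - 3266/11915 = -7527546/59575 ≈ -126.35)
a = 2702 (a = -2 + (-8 + 12 + 12² - 8*12)² = -2 + (-8 + 12 + 144 - 96)² = -2 + 52² = -2 + 2704 = 2702)
(11041 - U) + a = (11041 - 1*(-7527546/59575)) + 2702 = (11041 + 7527546/59575) + 2702 = 665295121/59575 + 2702 = 826266771/59575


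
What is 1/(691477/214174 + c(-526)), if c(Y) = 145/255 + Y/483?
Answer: 1758582714/4762552145 ≈ 0.36925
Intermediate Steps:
c(Y) = 29/51 + Y/483 (c(Y) = 145*(1/255) + Y*(1/483) = 29/51 + Y/483)
1/(691477/214174 + c(-526)) = 1/(691477/214174 + (29/51 + (1/483)*(-526))) = 1/(691477*(1/214174) + (29/51 - 526/483)) = 1/(691477/214174 - 4273/8211) = 1/(4762552145/1758582714) = 1758582714/4762552145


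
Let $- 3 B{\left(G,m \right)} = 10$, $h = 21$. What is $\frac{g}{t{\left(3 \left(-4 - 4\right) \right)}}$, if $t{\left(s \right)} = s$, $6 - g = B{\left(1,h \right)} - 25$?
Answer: $- \frac{103}{72} \approx -1.4306$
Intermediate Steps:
$B{\left(G,m \right)} = - \frac{10}{3}$ ($B{\left(G,m \right)} = \left(- \frac{1}{3}\right) 10 = - \frac{10}{3}$)
$g = \frac{103}{3}$ ($g = 6 - \left(- \frac{10}{3} - 25\right) = 6 - - \frac{85}{3} = 6 + \frac{85}{3} = \frac{103}{3} \approx 34.333$)
$\frac{g}{t{\left(3 \left(-4 - 4\right) \right)}} = \frac{103}{3 \cdot 3 \left(-4 - 4\right)} = \frac{103}{3 \cdot 3 \left(-8\right)} = \frac{103}{3 \left(-24\right)} = \frac{103}{3} \left(- \frac{1}{24}\right) = - \frac{103}{72}$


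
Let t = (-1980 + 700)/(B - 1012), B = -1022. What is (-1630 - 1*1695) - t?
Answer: -3382165/1017 ≈ -3325.6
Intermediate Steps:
t = 640/1017 (t = (-1980 + 700)/(-1022 - 1012) = -1280/(-2034) = -1280*(-1/2034) = 640/1017 ≈ 0.62930)
(-1630 - 1*1695) - t = (-1630 - 1*1695) - 1*640/1017 = (-1630 - 1695) - 640/1017 = -3325 - 640/1017 = -3382165/1017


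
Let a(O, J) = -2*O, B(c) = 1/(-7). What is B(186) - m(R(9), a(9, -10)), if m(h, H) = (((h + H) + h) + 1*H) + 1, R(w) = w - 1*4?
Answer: 174/7 ≈ 24.857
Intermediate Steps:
R(w) = -4 + w (R(w) = w - 4 = -4 + w)
B(c) = -⅐
m(h, H) = 1 + 2*H + 2*h (m(h, H) = (((H + h) + h) + H) + 1 = ((H + 2*h) + H) + 1 = (2*H + 2*h) + 1 = 1 + 2*H + 2*h)
B(186) - m(R(9), a(9, -10)) = -⅐ - (1 + 2*(-2*9) + 2*(-4 + 9)) = -⅐ - (1 + 2*(-18) + 2*5) = -⅐ - (1 - 36 + 10) = -⅐ - 1*(-25) = -⅐ + 25 = 174/7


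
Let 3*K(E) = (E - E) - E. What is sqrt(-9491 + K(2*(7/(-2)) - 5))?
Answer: I*sqrt(9487) ≈ 97.401*I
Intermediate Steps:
K(E) = -E/3 (K(E) = ((E - E) - E)/3 = (0 - E)/3 = (-E)/3 = -E/3)
sqrt(-9491 + K(2*(7/(-2)) - 5)) = sqrt(-9491 - (2*(7/(-2)) - 5)/3) = sqrt(-9491 - (2*(7*(-1/2)) - 5)/3) = sqrt(-9491 - (2*(-7/2) - 5)/3) = sqrt(-9491 - (-7 - 5)/3) = sqrt(-9491 - 1/3*(-12)) = sqrt(-9491 + 4) = sqrt(-9487) = I*sqrt(9487)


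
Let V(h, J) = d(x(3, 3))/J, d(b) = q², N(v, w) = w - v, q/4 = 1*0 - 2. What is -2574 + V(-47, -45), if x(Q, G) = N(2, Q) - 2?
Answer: -115894/45 ≈ -2575.4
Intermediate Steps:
q = -8 (q = 4*(1*0 - 2) = 4*(0 - 2) = 4*(-2) = -8)
x(Q, G) = -4 + Q (x(Q, G) = (Q - 1*2) - 2 = (Q - 2) - 2 = (-2 + Q) - 2 = -4 + Q)
d(b) = 64 (d(b) = (-8)² = 64)
V(h, J) = 64/J
-2574 + V(-47, -45) = -2574 + 64/(-45) = -2574 + 64*(-1/45) = -2574 - 64/45 = -115894/45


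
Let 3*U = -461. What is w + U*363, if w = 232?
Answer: -55549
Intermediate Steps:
U = -461/3 (U = (⅓)*(-461) = -461/3 ≈ -153.67)
w + U*363 = 232 - 461/3*363 = 232 - 55781 = -55549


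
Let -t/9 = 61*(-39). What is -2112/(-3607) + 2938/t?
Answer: 4293646/5940729 ≈ 0.72275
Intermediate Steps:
t = 21411 (t = -549*(-39) = -9*(-2379) = 21411)
-2112/(-3607) + 2938/t = -2112/(-3607) + 2938/21411 = -2112*(-1/3607) + 2938*(1/21411) = 2112/3607 + 226/1647 = 4293646/5940729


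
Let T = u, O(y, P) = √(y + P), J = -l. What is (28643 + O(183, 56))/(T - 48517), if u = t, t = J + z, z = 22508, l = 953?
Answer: -28643/26962 - √239/26962 ≈ -1.0629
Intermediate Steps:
J = -953 (J = -1*953 = -953)
O(y, P) = √(P + y)
t = 21555 (t = -953 + 22508 = 21555)
u = 21555
T = 21555
(28643 + O(183, 56))/(T - 48517) = (28643 + √(56 + 183))/(21555 - 48517) = (28643 + √239)/(-26962) = (28643 + √239)*(-1/26962) = -28643/26962 - √239/26962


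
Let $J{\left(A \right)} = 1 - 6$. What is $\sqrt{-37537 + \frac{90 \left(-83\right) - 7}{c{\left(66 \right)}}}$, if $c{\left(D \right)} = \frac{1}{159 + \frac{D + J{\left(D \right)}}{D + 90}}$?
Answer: $\frac{i \sqrt{7479083703}}{78} \approx 1108.7 i$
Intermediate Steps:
$J{\left(A \right)} = -5$
$c{\left(D \right)} = \frac{1}{159 + \frac{-5 + D}{90 + D}}$ ($c{\left(D \right)} = \frac{1}{159 + \frac{D - 5}{D + 90}} = \frac{1}{159 + \frac{-5 + D}{90 + D}}$)
$\sqrt{-37537 + \frac{90 \left(-83\right) - 7}{c{\left(66 \right)}}} = \sqrt{-37537 + \frac{90 \left(-83\right) - 7}{\frac{1}{5} \frac{1}{2861 + 32 \cdot 66} \left(90 + 66\right)}} = \sqrt{-37537 + \frac{-7470 - 7}{\frac{1}{5} \frac{1}{2861 + 2112} \cdot 156}} = \sqrt{-37537 - \frac{7477}{\frac{1}{5} \cdot \frac{1}{4973} \cdot 156}} = \sqrt{-37537 - \frac{7477}{\frac{156}{24865}}} = \sqrt{-37537 - \frac{185915605}{156}} = \sqrt{- \frac{191771377}{156}} = \frac{i \sqrt{7479083703}}{78}$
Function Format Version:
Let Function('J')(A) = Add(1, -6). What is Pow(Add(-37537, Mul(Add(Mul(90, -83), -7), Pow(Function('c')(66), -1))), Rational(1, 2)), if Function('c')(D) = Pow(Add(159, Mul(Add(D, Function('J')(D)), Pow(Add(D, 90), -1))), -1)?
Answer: Mul(Rational(1, 78), I, Pow(7479083703, Rational(1, 2))) ≈ Mul(1108.7, I)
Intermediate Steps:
Function('J')(A) = -5
Function('c')(D) = Pow(Add(159, Mul(Pow(Add(90, D), -1), Add(-5, D))), -1) (Function('c')(D) = Pow(Add(159, Mul(Add(D, -5), Pow(Add(D, 90), -1))), -1) = Pow(Add(159, Mul(Add(-5, D), Pow(Add(90, D), -1))), -1) = Pow(Add(159, Mul(Pow(Add(90, D), -1), Add(-5, D))), -1))
Pow(Add(-37537, Mul(Add(Mul(90, -83), -7), Pow(Function('c')(66), -1))), Rational(1, 2)) = Pow(Add(-37537, Mul(Add(Mul(90, -83), -7), Pow(Mul(Rational(1, 5), Pow(Add(2861, Mul(32, 66)), -1), Add(90, 66)), -1))), Rational(1, 2)) = Pow(Add(-37537, Mul(Add(-7470, -7), Pow(Mul(Rational(1, 5), Pow(Add(2861, 2112), -1), 156), -1))), Rational(1, 2)) = Pow(Add(-37537, Mul(-7477, Pow(Mul(Rational(1, 5), Pow(4973, -1), 156), -1))), Rational(1, 2)) = Pow(Add(-37537, Mul(-7477, Pow(Mul(Rational(1, 5), Rational(1, 4973), 156), -1))), Rational(1, 2)) = Pow(Add(-37537, Mul(-7477, Pow(Rational(156, 24865), -1))), Rational(1, 2)) = Pow(Add(-37537, Mul(-7477, Rational(24865, 156))), Rational(1, 2)) = Pow(Add(-37537, Rational(-185915605, 156)), Rational(1, 2)) = Pow(Rational(-191771377, 156), Rational(1, 2)) = Mul(Rational(1, 78), I, Pow(7479083703, Rational(1, 2)))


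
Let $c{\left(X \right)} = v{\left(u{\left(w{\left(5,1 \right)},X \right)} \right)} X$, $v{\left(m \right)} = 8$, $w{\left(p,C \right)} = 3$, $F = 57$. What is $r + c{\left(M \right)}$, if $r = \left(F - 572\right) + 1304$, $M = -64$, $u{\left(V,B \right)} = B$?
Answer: $277$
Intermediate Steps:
$c{\left(X \right)} = 8 X$
$r = 789$ ($r = \left(57 - 572\right) + 1304 = -515 + 1304 = 789$)
$r + c{\left(M \right)} = 789 + 8 \left(-64\right) = 789 - 512 = 277$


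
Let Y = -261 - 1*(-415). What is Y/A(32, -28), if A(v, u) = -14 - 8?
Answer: -7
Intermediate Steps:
A(v, u) = -22
Y = 154 (Y = -261 + 415 = 154)
Y/A(32, -28) = 154/(-22) = 154*(-1/22) = -7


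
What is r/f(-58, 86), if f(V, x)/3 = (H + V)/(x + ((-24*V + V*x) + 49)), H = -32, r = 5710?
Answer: 1976231/27 ≈ 73194.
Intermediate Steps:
f(V, x) = 3*(-32 + V)/(49 + x - 24*V + V*x) (f(V, x) = 3*((-32 + V)/(x + ((-24*V + V*x) + 49))) = 3*((-32 + V)/(x + (49 - 24*V + V*x))) = 3*((-32 + V)/(49 + x - 24*V + V*x)) = 3*(-32 + V)/(49 + x - 24*V + V*x))
r/f(-58, 86) = 5710/((3*(-32 - 58)/(49 + 86 - 24*(-58) - 58*86))) = 5710/((3*(-90)/(49 + 86 + 1392 - 4988))) = 5710/((3*(-90)/(-3461))) = 5710/((3*(-1/3461)*(-90))) = 5710/(270/3461) = 5710*(3461/270) = 1976231/27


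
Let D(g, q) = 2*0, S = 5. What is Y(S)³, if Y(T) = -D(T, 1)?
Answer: 0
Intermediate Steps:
D(g, q) = 0
Y(T) = 0 (Y(T) = -1*0 = 0)
Y(S)³ = 0³ = 0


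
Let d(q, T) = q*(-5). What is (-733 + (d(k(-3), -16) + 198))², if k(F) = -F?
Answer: 302500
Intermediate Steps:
d(q, T) = -5*q
(-733 + (d(k(-3), -16) + 198))² = (-733 + (-(-5)*(-3) + 198))² = (-733 + (-5*3 + 198))² = (-733 + (-15 + 198))² = (-733 + 183)² = (-550)² = 302500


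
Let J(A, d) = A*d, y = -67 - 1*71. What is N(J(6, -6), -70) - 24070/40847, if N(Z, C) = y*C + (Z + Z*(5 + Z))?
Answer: 438672710/40847 ≈ 10739.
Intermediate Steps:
y = -138 (y = -67 - 71 = -138)
N(Z, C) = Z - 138*C + Z*(5 + Z) (N(Z, C) = -138*C + (Z + Z*(5 + Z)) = Z - 138*C + Z*(5 + Z))
N(J(6, -6), -70) - 24070/40847 = ((6*(-6))² - 138*(-70) + 6*(6*(-6))) - 24070/40847 = ((-36)² + 9660 + 6*(-36)) - 24070*1/40847 = (1296 + 9660 - 216) - 24070/40847 = 10740 - 24070/40847 = 438672710/40847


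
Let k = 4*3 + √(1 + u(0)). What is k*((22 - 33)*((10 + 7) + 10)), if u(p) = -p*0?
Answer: -3861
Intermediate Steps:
u(p) = 0
k = 13 (k = 4*3 + √(1 + 0) = 12 + √1 = 12 + 1 = 13)
k*((22 - 33)*((10 + 7) + 10)) = 13*((22 - 33)*((10 + 7) + 10)) = 13*(-11*(17 + 10)) = 13*(-11*27) = 13*(-297) = -3861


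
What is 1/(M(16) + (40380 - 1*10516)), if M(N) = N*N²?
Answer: 1/33960 ≈ 2.9446e-5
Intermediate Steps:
M(N) = N³
1/(M(16) + (40380 - 1*10516)) = 1/(16³ + (40380 - 1*10516)) = 1/(4096 + (40380 - 10516)) = 1/(4096 + 29864) = 1/33960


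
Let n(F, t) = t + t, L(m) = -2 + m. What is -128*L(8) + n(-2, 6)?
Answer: -756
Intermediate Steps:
n(F, t) = 2*t
-128*L(8) + n(-2, 6) = -128*(-2 + 8) + 2*6 = -128*6 + 12 = -768 + 12 = -756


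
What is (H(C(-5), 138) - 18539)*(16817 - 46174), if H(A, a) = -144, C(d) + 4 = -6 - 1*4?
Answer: 548476831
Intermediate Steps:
C(d) = -14 (C(d) = -4 + (-6 - 1*4) = -4 + (-6 - 4) = -4 - 10 = -14)
(H(C(-5), 138) - 18539)*(16817 - 46174) = (-144 - 18539)*(16817 - 46174) = -18683*(-29357) = 548476831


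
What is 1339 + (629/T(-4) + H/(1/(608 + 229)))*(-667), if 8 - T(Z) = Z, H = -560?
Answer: 3751231405/12 ≈ 3.1260e+8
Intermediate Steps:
T(Z) = 8 - Z
1339 + (629/T(-4) + H/(1/(608 + 229)))*(-667) = 1339 + (629/(8 - 1*(-4)) - 560/(1/(608 + 229)))*(-667) = 1339 + (629/(8 + 4) - 560/(1/837))*(-667) = 1339 + (629/12 - 560/1/837)*(-667) = 1339 + (629*(1/12) - 560*837)*(-667) = 1339 + (629/12 - 468720)*(-667) = 1339 - 5624011/12*(-667) = 1339 + 3751215337/12 = 3751231405/12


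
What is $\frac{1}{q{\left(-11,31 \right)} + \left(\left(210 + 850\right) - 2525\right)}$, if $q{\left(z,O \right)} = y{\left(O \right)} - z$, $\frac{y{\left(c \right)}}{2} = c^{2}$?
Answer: $\frac{1}{468} \approx 0.0021368$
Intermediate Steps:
$y{\left(c \right)} = 2 c^{2}$
$q{\left(z,O \right)} = - z + 2 O^{2}$ ($q{\left(z,O \right)} = 2 O^{2} - z = - z + 2 O^{2}$)
$\frac{1}{q{\left(-11,31 \right)} + \left(\left(210 + 850\right) - 2525\right)} = \frac{1}{\left(\left(-1\right) \left(-11\right) + 2 \cdot 31^{2}\right) + \left(\left(210 + 850\right) - 2525\right)} = \frac{1}{\left(11 + 2 \cdot 961\right) + \left(1060 - 2525\right)} = \frac{1}{\left(11 + 1922\right) - 1465} = \frac{1}{1933 - 1465} = \frac{1}{468}$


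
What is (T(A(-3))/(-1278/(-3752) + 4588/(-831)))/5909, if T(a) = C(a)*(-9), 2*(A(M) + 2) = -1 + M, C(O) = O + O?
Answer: -112244832/47721550811 ≈ -0.0023521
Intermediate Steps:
C(O) = 2*O
A(M) = -5/2 + M/2 (A(M) = -2 + (-1 + M)/2 = -2 + (-½ + M/2) = -5/2 + M/2)
T(a) = -18*a (T(a) = (2*a)*(-9) = -18*a)
(T(A(-3))/(-1278/(-3752) + 4588/(-831)))/5909 = ((-18*(-5/2 + (½)*(-3)))/(-1278/(-3752) + 4588/(-831)))/5909 = ((-18*(-5/2 - 3/2))/(-1278*(-1/3752) + 4588*(-1/831)))*(1/5909) = ((-18*(-4))/(639/1876 - 4588/831))*(1/5909) = (72/(-8076079/1558956))*(1/5909) = (72*(-1558956/8076079))*(1/5909) = -112244832/8076079*1/5909 = -112244832/47721550811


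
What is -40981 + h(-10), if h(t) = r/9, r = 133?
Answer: -368696/9 ≈ -40966.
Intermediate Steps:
h(t) = 133/9
-40981 + h(-10) = -40981 + 133/9 = -368696/9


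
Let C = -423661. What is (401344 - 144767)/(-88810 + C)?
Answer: -256577/512471 ≈ -0.50067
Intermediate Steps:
(401344 - 144767)/(-88810 + C) = (401344 - 144767)/(-88810 - 423661) = 256577/(-512471) = 256577*(-1/512471) = -256577/512471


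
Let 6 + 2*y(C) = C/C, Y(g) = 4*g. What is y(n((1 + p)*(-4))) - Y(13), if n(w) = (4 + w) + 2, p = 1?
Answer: -109/2 ≈ -54.500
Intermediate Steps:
n(w) = 6 + w
y(C) = -5/2 (y(C) = -3 + (C/C)/2 = -3 + (½)*1 = -3 + ½ = -5/2)
y(n((1 + p)*(-4))) - Y(13) = -5/2 - 4*13 = -5/2 - 1*52 = -5/2 - 52 = -109/2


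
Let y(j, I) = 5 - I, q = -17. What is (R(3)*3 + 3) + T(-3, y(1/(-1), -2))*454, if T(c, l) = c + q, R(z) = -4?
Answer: -9089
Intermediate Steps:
T(c, l) = -17 + c (T(c, l) = c - 17 = -17 + c)
(R(3)*3 + 3) + T(-3, y(1/(-1), -2))*454 = (-4*3 + 3) + (-17 - 3)*454 = (-12 + 3) - 20*454 = -9 - 9080 = -9089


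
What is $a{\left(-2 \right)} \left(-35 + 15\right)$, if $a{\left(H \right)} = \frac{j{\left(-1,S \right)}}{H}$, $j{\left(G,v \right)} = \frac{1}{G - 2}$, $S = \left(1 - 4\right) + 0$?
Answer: $- \frac{10}{3} \approx -3.3333$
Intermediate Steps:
$S = -3$ ($S = -3 + 0 = -3$)
$j{\left(G,v \right)} = \frac{1}{-2 + G}$
$a{\left(H \right)} = - \frac{1}{3 H}$ ($a{\left(H \right)} = \frac{1}{\left(-2 - 1\right) H} = \frac{1}{\left(-3\right) H} = - \frac{1}{3 H}$)
$a{\left(-2 \right)} \left(-35 + 15\right) = - \frac{1}{3 \left(-2\right)} \left(-35 + 15\right) = \left(- \frac{1}{3}\right) \left(- \frac{1}{2}\right) \left(-20\right) = \frac{1}{6} \left(-20\right) = - \frac{10}{3}$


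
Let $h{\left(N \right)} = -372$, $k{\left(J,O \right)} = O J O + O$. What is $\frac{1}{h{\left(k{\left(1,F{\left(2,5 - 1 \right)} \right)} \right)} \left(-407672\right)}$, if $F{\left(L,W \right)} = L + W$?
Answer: $\frac{1}{151653984} \approx 6.594 \cdot 10^{-9}$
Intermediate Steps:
$k{\left(J,O \right)} = O + J O^{2}$ ($k{\left(J,O \right)} = J O O + O = J O^{2} + O = O + J O^{2}$)
$\frac{1}{h{\left(k{\left(1,F{\left(2,5 - 1 \right)} \right)} \right)} \left(-407672\right)} = \frac{1}{\left(-372\right) \left(-407672\right)} = \left(- \frac{1}{372}\right) \left(- \frac{1}{407672}\right) = \frac{1}{151653984}$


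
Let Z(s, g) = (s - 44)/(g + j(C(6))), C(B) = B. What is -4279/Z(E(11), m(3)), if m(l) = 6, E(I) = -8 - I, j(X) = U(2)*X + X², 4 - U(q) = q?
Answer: 25674/7 ≈ 3667.7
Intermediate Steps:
U(q) = 4 - q
j(X) = X² + 2*X (j(X) = (4 - 1*2)*X + X² = (4 - 2)*X + X² = 2*X + X² = X² + 2*X)
Z(s, g) = (-44 + s)/(48 + g) (Z(s, g) = (s - 44)/(g + 6*(2 + 6)) = (-44 + s)/(g + 6*8) = (-44 + s)/(g + 48) = (-44 + s)/(48 + g))
-4279/Z(E(11), m(3)) = -4279*(48 + 6)/(-44 + (-8 - 1*11)) = -4279*54/(-44 + (-8 - 11)) = -4279*54/(-44 - 19) = -4279/((1/54)*(-63)) = -4279/(-7/6) = -4279*(-6/7) = 25674/7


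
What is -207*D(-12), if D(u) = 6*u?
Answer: 14904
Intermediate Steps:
-207*D(-12) = -1242*(-12) = -207*(-72) = 14904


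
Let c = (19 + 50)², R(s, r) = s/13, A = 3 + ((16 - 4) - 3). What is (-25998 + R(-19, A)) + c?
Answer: -276100/13 ≈ -21238.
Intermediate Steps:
A = 12 (A = 3 + (12 - 3) = 3 + 9 = 12)
R(s, r) = s/13 (R(s, r) = s*(1/13) = s/13)
c = 4761 (c = 69² = 4761)
(-25998 + R(-19, A)) + c = (-25998 + (1/13)*(-19)) + 4761 = (-25998 - 19/13) + 4761 = -337993/13 + 4761 = -276100/13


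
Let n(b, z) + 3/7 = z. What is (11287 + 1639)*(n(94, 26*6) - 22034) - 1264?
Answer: -1979612822/7 ≈ -2.8280e+8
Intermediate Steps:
n(b, z) = -3/7 + z
(11287 + 1639)*(n(94, 26*6) - 22034) - 1264 = (11287 + 1639)*((-3/7 + 26*6) - 22034) - 1264 = 12926*((-3/7 + 156) - 22034) - 1264 = 12926*(1089/7 - 22034) - 1264 = 12926*(-153149/7) - 1264 = -1979603974/7 - 1264 = -1979612822/7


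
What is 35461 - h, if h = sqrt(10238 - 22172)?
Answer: 35461 - 3*I*sqrt(1326) ≈ 35461.0 - 109.24*I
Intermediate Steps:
h = 3*I*sqrt(1326) (h = sqrt(-11934) = 3*I*sqrt(1326) ≈ 109.24*I)
35461 - h = 35461 - 3*I*sqrt(1326)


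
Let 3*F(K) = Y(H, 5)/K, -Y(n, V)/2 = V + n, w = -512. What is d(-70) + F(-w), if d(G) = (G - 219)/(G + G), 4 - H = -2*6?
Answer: 18251/8960 ≈ 2.0369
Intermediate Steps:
H = 16 (H = 4 - (-2)*6 = 4 - 1*(-12) = 4 + 12 = 16)
d(G) = (-219 + G)/(2*G) (d(G) = (-219 + G)/((2*G)) = (-219 + G)*(1/(2*G)) = (-219 + G)/(2*G))
Y(n, V) = -2*V - 2*n (Y(n, V) = -2*(V + n) = -2*V - 2*n)
F(K) = -14/K (F(K) = ((-2*5 - 2*16)/K)/3 = ((-10 - 32)/K)/3 = (-42/K)/3 = -14/K)
d(-70) + F(-w) = (1/2)*(-219 - 70)/(-70) - 14/((-1*(-512))) = (1/2)*(-1/70)*(-289) - 14/512 = 289/140 - 14*1/512 = 289/140 - 7/256 = 18251/8960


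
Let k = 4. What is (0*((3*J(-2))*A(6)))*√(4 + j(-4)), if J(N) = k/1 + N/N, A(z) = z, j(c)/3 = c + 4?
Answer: 0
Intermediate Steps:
j(c) = 12 + 3*c (j(c) = 3*(c + 4) = 3*(4 + c) = 12 + 3*c)
J(N) = 5 (J(N) = 4/1 + N/N = 4*1 + 1 = 4 + 1 = 5)
(0*((3*J(-2))*A(6)))*√(4 + j(-4)) = (0*((3*5)*6))*√(4 + (12 + 3*(-4))) = (0*(15*6))*√(4 + (12 - 12)) = (0*90)*√(4 + 0) = 0*√4 = 0*2 = 0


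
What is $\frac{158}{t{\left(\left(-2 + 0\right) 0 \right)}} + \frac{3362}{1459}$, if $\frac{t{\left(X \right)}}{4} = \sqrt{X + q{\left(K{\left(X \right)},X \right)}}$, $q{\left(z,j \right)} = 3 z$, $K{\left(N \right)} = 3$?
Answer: $\frac{135433}{8754} \approx 15.471$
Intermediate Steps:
$t{\left(X \right)} = 4 \sqrt{9 + X}$ ($t{\left(X \right)} = 4 \sqrt{X + 3 \cdot 3} = 4 \sqrt{X + 9} = 4 \sqrt{9 + X}$)
$\frac{158}{t{\left(\left(-2 + 0\right) 0 \right)}} + \frac{3362}{1459} = \frac{158}{4 \sqrt{9 + \left(-2 + 0\right) 0}} + \frac{3362}{1459} = \frac{158}{4 \sqrt{9 - 0}} + 3362 \cdot \frac{1}{1459} = \frac{158}{4 \sqrt{9 + 0}} + \frac{3362}{1459} = \frac{158}{4 \sqrt{9}} + \frac{3362}{1459} = \frac{158}{4 \cdot 3} + \frac{3362}{1459} = \frac{158}{12} + \frac{3362}{1459} = 158 \cdot \frac{1}{12} + \frac{3362}{1459} = \frac{79}{6} + \frac{3362}{1459} = \frac{135433}{8754}$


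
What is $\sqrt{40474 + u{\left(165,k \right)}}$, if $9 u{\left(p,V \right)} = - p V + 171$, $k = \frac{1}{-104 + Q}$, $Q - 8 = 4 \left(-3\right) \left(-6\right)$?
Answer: $\frac{\sqrt{5831102}}{12} \approx 201.23$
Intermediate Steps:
$Q = 80$ ($Q = 8 + 4 \left(-3\right) \left(-6\right) = 8 - -72 = 8 + 72 = 80$)
$k = - \frac{1}{24}$ ($k = \frac{1}{-104 + 80} = \frac{1}{-24} = - \frac{1}{24} \approx -0.041667$)
$u{\left(p,V \right)} = 19 - \frac{V p}{9}$ ($u{\left(p,V \right)} = \frac{- p V + 171}{9} = \frac{- V p + 171}{9} = \frac{171 - V p}{9} = 19 - \frac{V p}{9}$)
$\sqrt{40474 + u{\left(165,k \right)}} = \sqrt{40474 + \left(19 - \left(- \frac{1}{216}\right) 165\right)} = \sqrt{40474 + \left(19 + \frac{55}{72}\right)} = \sqrt{40474 + \frac{1423}{72}} = \sqrt{\frac{2915551}{72}} = \frac{\sqrt{5831102}}{12}$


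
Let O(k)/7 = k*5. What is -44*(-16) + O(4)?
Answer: 844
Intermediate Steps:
O(k) = 35*k (O(k) = 7*(k*5) = 7*(5*k) = 35*k)
-44*(-16) + O(4) = -44*(-16) + 35*4 = 704 + 140 = 844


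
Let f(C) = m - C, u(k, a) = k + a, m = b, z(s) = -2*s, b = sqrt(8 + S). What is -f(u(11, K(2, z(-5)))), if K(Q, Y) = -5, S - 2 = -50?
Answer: 6 - 2*I*sqrt(10) ≈ 6.0 - 6.3246*I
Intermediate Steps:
S = -48 (S = 2 - 50 = -48)
b = 2*I*sqrt(10) (b = sqrt(8 - 48) = sqrt(-40) = 2*I*sqrt(10) ≈ 6.3246*I)
m = 2*I*sqrt(10) ≈ 6.3246*I
u(k, a) = a + k
f(C) = -C + 2*I*sqrt(10) (f(C) = 2*I*sqrt(10) - C = -C + 2*I*sqrt(10))
-f(u(11, K(2, z(-5)))) = -(-(-5 + 11) + 2*I*sqrt(10)) = -(-1*6 + 2*I*sqrt(10)) = -(-6 + 2*I*sqrt(10)) = 6 - 2*I*sqrt(10)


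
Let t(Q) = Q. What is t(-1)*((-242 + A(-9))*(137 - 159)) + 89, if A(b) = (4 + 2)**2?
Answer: -4443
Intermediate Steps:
A(b) = 36 (A(b) = 6**2 = 36)
t(-1)*((-242 + A(-9))*(137 - 159)) + 89 = -(-242 + 36)*(137 - 159) + 89 = -(-206)*(-22) + 89 = -1*4532 + 89 = -4532 + 89 = -4443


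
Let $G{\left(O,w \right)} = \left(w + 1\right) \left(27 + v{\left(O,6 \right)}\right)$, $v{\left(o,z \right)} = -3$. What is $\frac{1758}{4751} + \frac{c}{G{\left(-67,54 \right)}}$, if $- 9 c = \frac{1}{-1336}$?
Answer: $\frac{27902418191}{75406351680} \approx 0.37003$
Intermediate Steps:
$c = \frac{1}{12024}$ ($c = - \frac{1}{9 \left(-1336\right)} = \left(- \frac{1}{9}\right) \left(- \frac{1}{1336}\right) = \frac{1}{12024} \approx 8.3167 \cdot 10^{-5}$)
$G{\left(O,w \right)} = 24 + 24 w$ ($G{\left(O,w \right)} = \left(w + 1\right) \left(27 - 3\right) = \left(1 + w\right) 24 = 24 + 24 w$)
$\frac{1758}{4751} + \frac{c}{G{\left(-67,54 \right)}} = \frac{1758}{4751} + \frac{1}{12024 \left(24 + 24 \cdot 54\right)} = 1758 \cdot \frac{1}{4751} + \frac{1}{12024 \left(24 + 1296\right)} = \frac{1758}{4751} + \frac{1}{12024 \cdot 1320} = \frac{1758}{4751} + \frac{1}{12024} \cdot \frac{1}{1320} = \frac{1758}{4751} + \frac{1}{15871680} = \frac{27902418191}{75406351680}$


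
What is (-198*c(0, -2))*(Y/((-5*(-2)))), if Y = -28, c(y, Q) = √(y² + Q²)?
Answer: 5544/5 ≈ 1108.8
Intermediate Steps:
c(y, Q) = √(Q² + y²)
(-198*c(0, -2))*(Y/((-5*(-2)))) = (-198*√((-2)² + 0²))*(-28/((-5*(-2)))) = (-198*√(4 + 0))*(-28/10) = (-198*√4)*(-28*⅒) = -198*2*(-14/5) = -396*(-14/5) = 5544/5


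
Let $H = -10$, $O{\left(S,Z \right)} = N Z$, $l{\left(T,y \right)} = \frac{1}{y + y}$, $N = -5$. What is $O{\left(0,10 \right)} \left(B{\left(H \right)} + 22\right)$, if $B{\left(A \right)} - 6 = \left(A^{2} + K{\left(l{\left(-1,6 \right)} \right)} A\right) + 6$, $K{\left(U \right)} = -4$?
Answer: $-8700$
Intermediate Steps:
$l{\left(T,y \right)} = \frac{1}{2 y}$
$O{\left(S,Z \right)} = - 5 Z$
$B{\left(A \right)} = 12 + A^{2} - 4 A$ ($B{\left(A \right)} = 6 + \left(\left(A^{2} - 4 A\right) + 6\right) = 6 + \left(6 + A^{2} - 4 A\right) = 12 + A^{2} - 4 A$)
$O{\left(0,10 \right)} \left(B{\left(H \right)} + 22\right) = \left(-5\right) 10 \left(\left(12 + \left(-10\right)^{2} - -40\right) + 22\right) = - 50 \left(\left(12 + 100 + 40\right) + 22\right) = - 50 \left(152 + 22\right) = \left(-50\right) 174 = -8700$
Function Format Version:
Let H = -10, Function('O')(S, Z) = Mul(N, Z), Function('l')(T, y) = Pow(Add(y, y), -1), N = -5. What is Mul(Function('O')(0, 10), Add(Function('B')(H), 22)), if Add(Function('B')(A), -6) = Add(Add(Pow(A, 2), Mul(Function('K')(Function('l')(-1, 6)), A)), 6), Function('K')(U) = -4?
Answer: -8700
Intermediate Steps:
Function('l')(T, y) = Mul(Rational(1, 2), Pow(y, -1)) (Function('l')(T, y) = Pow(Mul(2, y), -1) = Mul(Rational(1, 2), Pow(y, -1)))
Function('O')(S, Z) = Mul(-5, Z)
Function('B')(A) = Add(12, Pow(A, 2), Mul(-4, A)) (Function('B')(A) = Add(6, Add(Add(Pow(A, 2), Mul(-4, A)), 6)) = Add(6, Add(6, Pow(A, 2), Mul(-4, A))) = Add(12, Pow(A, 2), Mul(-4, A)))
Mul(Function('O')(0, 10), Add(Function('B')(H), 22)) = Mul(Mul(-5, 10), Add(Add(12, Pow(-10, 2), Mul(-4, -10)), 22)) = Mul(-50, Add(Add(12, 100, 40), 22)) = Mul(-50, Add(152, 22)) = Mul(-50, 174) = -8700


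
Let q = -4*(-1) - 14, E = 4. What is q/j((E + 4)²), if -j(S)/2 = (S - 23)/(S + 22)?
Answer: 430/41 ≈ 10.488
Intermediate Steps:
q = -10 (q = 4 - 14 = -10)
j(S) = -2*(-23 + S)/(22 + S) (j(S) = -2*(S - 23)/(S + 22) = -2*(-23 + S)/(22 + S))
q/j((E + 4)²) = -10*(22 + (4 + 4)²)/(2*(23 - (4 + 4)²)) = -10*(22 + 8²)/(2*(23 - 1*8²)) = -10*(22 + 64)/(2*(23 - 1*64)) = -10*43/(23 - 64) = -10/(2*(1/86)*(-41)) = -10/(-41/43) = -10*(-43/41) = 430/41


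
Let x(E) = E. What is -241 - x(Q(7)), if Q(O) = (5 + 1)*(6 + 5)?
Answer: -307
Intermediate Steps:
Q(O) = 66 (Q(O) = 6*11 = 66)
-241 - x(Q(7)) = -241 - 1*66 = -241 - 66 = -307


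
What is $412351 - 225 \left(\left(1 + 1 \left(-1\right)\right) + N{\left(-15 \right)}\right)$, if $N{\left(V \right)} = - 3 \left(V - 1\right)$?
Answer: $401551$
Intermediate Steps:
$N{\left(V \right)} = 3 - 3 V$ ($N{\left(V \right)} = - 3 \left(-1 + V\right) = 3 - 3 V$)
$412351 - 225 \left(\left(1 + 1 \left(-1\right)\right) + N{\left(-15 \right)}\right) = 412351 - 225 \left(\left(1 + 1 \left(-1\right)\right) + \left(3 - -45\right)\right) = 412351 - 225 \left(\left(1 - 1\right) + \left(3 + 45\right)\right) = 412351 - 225 \left(0 + 48\right) = 412351 - 225 \cdot 48 = 412351 - 10800 = 401551$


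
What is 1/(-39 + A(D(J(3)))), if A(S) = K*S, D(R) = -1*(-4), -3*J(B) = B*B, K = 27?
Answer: 1/69 ≈ 0.014493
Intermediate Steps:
J(B) = -B²/3 (J(B) = -B*B/3 = -B²/3)
D(R) = 4
A(S) = 27*S
1/(-39 + A(D(J(3)))) = 1/(-39 + 27*4) = 1/(-39 + 108) = 1/69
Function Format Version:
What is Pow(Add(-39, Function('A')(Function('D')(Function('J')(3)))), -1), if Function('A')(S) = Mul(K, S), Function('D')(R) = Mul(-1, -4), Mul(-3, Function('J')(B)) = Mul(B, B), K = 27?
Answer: Rational(1, 69) ≈ 0.014493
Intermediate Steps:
Function('J')(B) = Mul(Rational(-1, 3), Pow(B, 2)) (Function('J')(B) = Mul(Rational(-1, 3), Mul(B, B)) = Mul(Rational(-1, 3), Pow(B, 2)))
Function('D')(R) = 4
Function('A')(S) = Mul(27, S)
Pow(Add(-39, Function('A')(Function('D')(Function('J')(3)))), -1) = Pow(Add(-39, Mul(27, 4)), -1) = Pow(Add(-39, 108), -1) = Pow(69, -1) = Rational(1, 69)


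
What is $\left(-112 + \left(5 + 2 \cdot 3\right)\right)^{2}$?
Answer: $10201$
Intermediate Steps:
$\left(-112 + \left(5 + 2 \cdot 3\right)\right)^{2} = \left(-112 + \left(5 + 6\right)\right)^{2} = \left(-112 + 11\right)^{2} = \left(-101\right)^{2} = 10201$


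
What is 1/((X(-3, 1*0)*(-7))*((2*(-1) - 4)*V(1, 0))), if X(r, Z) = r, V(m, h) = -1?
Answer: 1/126 ≈ 0.0079365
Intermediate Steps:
1/((X(-3, 1*0)*(-7))*((2*(-1) - 4)*V(1, 0))) = 1/((-3*(-7))*((2*(-1) - 4)*(-1))) = 1/(21*((-2 - 4)*(-1))) = 1/(21*(-6*(-1))) = 1/(21*6) = 1/126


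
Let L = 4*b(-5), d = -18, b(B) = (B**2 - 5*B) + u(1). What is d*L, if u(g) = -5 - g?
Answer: -3168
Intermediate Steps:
b(B) = -6 + B**2 - 5*B (b(B) = (B**2 - 5*B) + (-5 - 1*1) = (B**2 - 5*B) + (-5 - 1) = (B**2 - 5*B) - 6 = -6 + B**2 - 5*B)
L = 176 (L = 4*(-6 + (-5)**2 - 5*(-5)) = 4*(-6 + 25 + 25) = 4*44 = 176)
d*L = -18*176 = -3168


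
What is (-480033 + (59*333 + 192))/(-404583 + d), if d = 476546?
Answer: -460194/71963 ≈ -6.3949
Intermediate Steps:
(-480033 + (59*333 + 192))/(-404583 + d) = (-480033 + (59*333 + 192))/(-404583 + 476546) = (-480033 + (19647 + 192))/71963 = (-480033 + 19839)*(1/71963) = -460194*1/71963 = -460194/71963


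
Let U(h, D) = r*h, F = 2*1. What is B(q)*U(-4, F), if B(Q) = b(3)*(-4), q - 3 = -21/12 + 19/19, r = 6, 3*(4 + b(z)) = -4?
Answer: -512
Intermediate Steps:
b(z) = -16/3 (b(z) = -4 + (1/3)*(-4) = -4 - 4/3 = -16/3)
F = 2
U(h, D) = 6*h
q = 9/4 (q = 3 + (-21/12 + 19/19) = 3 + (-21*1/12 + 19*(1/19)) = 3 + (-7/4 + 1) = 3 - 3/4 = 9/4 ≈ 2.2500)
B(Q) = 64/3 (B(Q) = -16/3*(-4) = 64/3)
B(q)*U(-4, F) = 64*(6*(-4))/3 = (64/3)*(-24) = -512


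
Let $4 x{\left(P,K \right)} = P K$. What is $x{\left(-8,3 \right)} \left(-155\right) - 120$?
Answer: $810$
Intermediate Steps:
$x{\left(P,K \right)} = \frac{K P}{4}$ ($x{\left(P,K \right)} = \frac{P K}{4} = \frac{K P}{4}$)
$x{\left(-8,3 \right)} \left(-155\right) - 120 = \frac{1}{4} \cdot 3 \left(-8\right) \left(-155\right) - 120 = \left(-6\right) \left(-155\right) - 120 = 930 - 120 = 810$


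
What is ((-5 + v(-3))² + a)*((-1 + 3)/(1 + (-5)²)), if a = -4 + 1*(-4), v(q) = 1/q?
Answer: 184/117 ≈ 1.5726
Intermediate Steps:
v(q) = 1/q
a = -8 (a = -4 - 4 = -8)
((-5 + v(-3))² + a)*((-1 + 3)/(1 + (-5)²)) = ((-5 + 1/(-3))² - 8)*((-1 + 3)/(1 + (-5)²)) = ((-5 - ⅓)² - 8)*(2/(1 + 25)) = ((-16/3)² - 8)*(2/26) = (256/9 - 8)*(2*(1/26)) = (184/9)*(1/13) = 184/117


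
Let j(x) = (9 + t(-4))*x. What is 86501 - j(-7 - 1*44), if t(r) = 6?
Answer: 87266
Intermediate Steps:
j(x) = 15*x (j(x) = (9 + 6)*x = 15*x)
86501 - j(-7 - 1*44) = 86501 - 15*(-7 - 1*44) = 86501 - 15*(-7 - 44) = 86501 - 15*(-51) = 86501 - 1*(-765) = 86501 + 765 = 87266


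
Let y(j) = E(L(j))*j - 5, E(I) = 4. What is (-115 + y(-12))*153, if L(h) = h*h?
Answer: -25704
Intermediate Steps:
L(h) = h**2
y(j) = -5 + 4*j (y(j) = 4*j - 5 = -5 + 4*j)
(-115 + y(-12))*153 = (-115 + (-5 + 4*(-12)))*153 = (-115 + (-5 - 48))*153 = (-115 - 53)*153 = -168*153 = -25704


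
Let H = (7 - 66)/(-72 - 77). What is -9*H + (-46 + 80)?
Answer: 4535/149 ≈ 30.436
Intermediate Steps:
H = 59/149 (H = -59/(-149) = -59*(-1/149) = 59/149 ≈ 0.39597)
-9*H + (-46 + 80) = -9*59/149 + (-46 + 80) = -531/149 + 34 = 4535/149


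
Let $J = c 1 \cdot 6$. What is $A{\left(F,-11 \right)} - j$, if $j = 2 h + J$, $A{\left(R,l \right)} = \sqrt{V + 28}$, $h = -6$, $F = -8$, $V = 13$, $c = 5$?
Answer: $-18 + \sqrt{41} \approx -11.597$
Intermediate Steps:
$A{\left(R,l \right)} = \sqrt{41}$ ($A{\left(R,l \right)} = \sqrt{13 + 28} = \sqrt{41}$)
$J = 30$ ($J = 5 \cdot 1 \cdot 6 = 5 \cdot 6 = 30$)
$j = 18$ ($j = 2 \left(-6\right) + 30 = -12 + 30 = 18$)
$A{\left(F,-11 \right)} - j = \sqrt{41} - 18 = -18 + \sqrt{41}$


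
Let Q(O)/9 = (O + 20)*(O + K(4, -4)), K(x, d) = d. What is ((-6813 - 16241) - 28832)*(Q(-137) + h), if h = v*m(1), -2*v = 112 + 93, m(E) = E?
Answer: -7698351763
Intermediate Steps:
v = -205/2 (v = -(112 + 93)/2 = -½*205 = -205/2 ≈ -102.50)
Q(O) = 9*(-4 + O)*(20 + O) (Q(O) = 9*((O + 20)*(O - 4)) = 9*((20 + O)*(-4 + O)) = 9*((-4 + O)*(20 + O)) = 9*(-4 + O)*(20 + O))
h = -205/2 (h = -205/2*1 = -205/2 ≈ -102.50)
((-6813 - 16241) - 28832)*(Q(-137) + h) = ((-6813 - 16241) - 28832)*((-720 + 9*(-137)² + 144*(-137)) - 205/2) = (-23054 - 28832)*((-720 + 9*18769 - 19728) - 205/2) = -51886*((-720 + 168921 - 19728) - 205/2) = -51886*(148473 - 205/2) = -51886*296741/2 = -7698351763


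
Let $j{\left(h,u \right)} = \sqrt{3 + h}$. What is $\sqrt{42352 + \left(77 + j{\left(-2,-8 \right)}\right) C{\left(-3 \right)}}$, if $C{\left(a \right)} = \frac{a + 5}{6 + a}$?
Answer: $2 \sqrt{10601} \approx 205.92$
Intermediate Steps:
$C{\left(a \right)} = \frac{5 + a}{6 + a}$
$\sqrt{42352 + \left(77 + j{\left(-2,-8 \right)}\right) C{\left(-3 \right)}} = \sqrt{42352 + \left(77 + \sqrt{3 - 2}\right) \frac{5 - 3}{6 - 3}} = \sqrt{42352 + \left(77 + \sqrt{1}\right) \frac{1}{3} \cdot 2} = \sqrt{42352 + \left(77 + 1\right) \frac{1}{3} \cdot 2} = \sqrt{42352 + 78 \cdot \frac{2}{3}} = \sqrt{42352 + 52} = \sqrt{42404} = 2 \sqrt{10601}$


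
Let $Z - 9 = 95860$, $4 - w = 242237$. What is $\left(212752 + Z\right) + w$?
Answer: $66388$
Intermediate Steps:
$w = -242233$ ($w = 4 - 242237 = -242233$)
$Z = 95869$ ($Z = 9 + 95860 = 95869$)
$\left(212752 + Z\right) + w = \left(212752 + 95869\right) - 242233 = 308621 - 242233 = 66388$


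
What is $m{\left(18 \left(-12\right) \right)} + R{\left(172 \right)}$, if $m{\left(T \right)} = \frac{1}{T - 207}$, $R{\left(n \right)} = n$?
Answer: $\frac{72755}{423} \approx 172.0$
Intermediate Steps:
$m{\left(T \right)} = \frac{1}{-207 + T}$
$m{\left(18 \left(-12\right) \right)} + R{\left(172 \right)} = \frac{1}{-207 + 18 \left(-12\right)} + 172 = \frac{1}{-207 - 216} + 172 = \frac{1}{-423} + 172 = - \frac{1}{423} + 172 = \frac{72755}{423}$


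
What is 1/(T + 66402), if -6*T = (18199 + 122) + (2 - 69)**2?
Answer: 3/187801 ≈ 1.5974e-5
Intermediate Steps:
T = -11405/3 (T = -((18199 + 122) + (2 - 69)**2)/6 = -(18321 + (-67)**2)/6 = -(18321 + 4489)/6 = -1/6*22810 = -11405/3 ≈ -3801.7)
1/(T + 66402) = 1/(-11405/3 + 66402) = 1/(187801/3) = 3/187801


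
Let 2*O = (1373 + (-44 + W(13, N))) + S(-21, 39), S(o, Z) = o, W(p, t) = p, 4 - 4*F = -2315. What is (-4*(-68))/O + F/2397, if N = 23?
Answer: 2759757/4221916 ≈ 0.65367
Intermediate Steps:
F = 2319/4 (F = 1 - 1/4*(-2315) = 1 + 2315/4 = 2319/4 ≈ 579.75)
O = 1321/2 (O = ((1373 + (-44 + 13)) - 21)/2 = ((1373 - 31) - 21)/2 = (1342 - 21)/2 = (1/2)*1321 = 1321/2 ≈ 660.50)
(-4*(-68))/O + F/2397 = (-4*(-68))/(1321/2) + (2319/4)/2397 = 272*(2/1321) + (2319/4)*(1/2397) = 544/1321 + 773/3196 = 2759757/4221916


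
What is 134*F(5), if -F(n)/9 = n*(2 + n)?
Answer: -42210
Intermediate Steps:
F(n) = -9*n*(2 + n)
134*F(5) = 134*(-9*5*(2 + 5)) = 134*(-9*5*7) = 134*(-315) = -42210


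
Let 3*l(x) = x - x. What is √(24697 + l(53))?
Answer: √24697 ≈ 157.15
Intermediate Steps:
l(x) = 0 (l(x) = (x - x)/3 = (⅓)*0 = 0)
√(24697 + l(53)) = √(24697 + 0) = √24697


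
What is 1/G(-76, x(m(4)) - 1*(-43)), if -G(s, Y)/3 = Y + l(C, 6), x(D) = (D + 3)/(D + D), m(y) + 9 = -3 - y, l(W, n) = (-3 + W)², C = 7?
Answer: -32/5703 ≈ -0.0056111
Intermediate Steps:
m(y) = -12 - y (m(y) = -9 + (-3 - y) = -12 - y)
x(D) = (3 + D)/(2*D) (x(D) = (3 + D)/((2*D)) = (3 + D)*(1/(2*D)) = (3 + D)/(2*D))
G(s, Y) = -48 - 3*Y (G(s, Y) = -3*(Y + (-3 + 7)²) = -3*(Y + 4²) = -3*(Y + 16) = -3*(16 + Y) = -48 - 3*Y)
1/G(-76, x(m(4)) - 1*(-43)) = 1/(-48 - 3*((3 + (-12 - 1*4))/(2*(-12 - 1*4)) - 1*(-43))) = 1/(-48 - 3*((3 + (-12 - 4))/(2*(-12 - 4)) + 43)) = 1/(-48 - 3*((½)*(3 - 16)/(-16) + 43)) = 1/(-48 - 3*((½)*(-1/16)*(-13) + 43)) = 1/(-48 - 3*(13/32 + 43)) = 1/(-48 - 3*1389/32) = 1/(-48 - 4167/32) = 1/(-5703/32) = -32/5703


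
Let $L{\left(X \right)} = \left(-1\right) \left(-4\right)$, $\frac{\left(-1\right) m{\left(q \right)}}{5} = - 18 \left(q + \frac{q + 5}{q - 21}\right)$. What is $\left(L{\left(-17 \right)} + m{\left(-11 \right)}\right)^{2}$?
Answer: $\frac{60109009}{64} \approx 9.392 \cdot 10^{5}$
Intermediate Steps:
$m{\left(q \right)} = 90 q + \frac{90 \left(5 + q\right)}{-21 + q}$ ($m{\left(q \right)} = - 5 \left(- 18 \left(q + \frac{q + 5}{q - 21}\right)\right) = - 5 \left(- 18 \left(q + \frac{5 + q}{-21 + q}\right)\right) = - 5 \left(- 18 q - \frac{18 \left(5 + q\right)}{-21 + q}\right) = 90 q + \frac{90 \left(5 + q\right)}{-21 + q}$)
$L{\left(X \right)} = 4$
$\left(L{\left(-17 \right)} + m{\left(-11 \right)}\right)^{2} = \left(4 + \frac{90 \left(5 + \left(-11\right)^{2} - -220\right)}{-21 - 11}\right)^{2} = \left(4 + \frac{90 \left(5 + 121 + 220\right)}{-32}\right)^{2} = \left(4 + 90 \left(- \frac{1}{32}\right) 346\right)^{2} = \left(4 - \frac{7785}{8}\right)^{2} = \left(- \frac{7753}{8}\right)^{2} = \frac{60109009}{64}$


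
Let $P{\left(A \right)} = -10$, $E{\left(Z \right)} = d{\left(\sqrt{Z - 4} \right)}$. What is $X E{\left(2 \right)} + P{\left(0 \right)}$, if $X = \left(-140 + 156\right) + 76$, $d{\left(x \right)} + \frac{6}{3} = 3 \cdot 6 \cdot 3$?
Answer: $4774$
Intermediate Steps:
$d{\left(x \right)} = 52$ ($d{\left(x \right)} = -2 + 3 \cdot 6 \cdot 3 = -2 + 18 \cdot 3 = -2 + 54 = 52$)
$E{\left(Z \right)} = 52$
$X = 92$ ($X = 16 + 76 = 92$)
$X E{\left(2 \right)} + P{\left(0 \right)} = 92 \cdot 52 - 10 = 4784 - 10 = 4774$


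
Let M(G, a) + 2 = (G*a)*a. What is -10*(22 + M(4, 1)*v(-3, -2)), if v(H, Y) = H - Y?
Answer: -200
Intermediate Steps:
M(G, a) = -2 + G*a² (M(G, a) = -2 + (G*a)*a = -2 + G*a²)
-10*(22 + M(4, 1)*v(-3, -2)) = -10*(22 + (-2 + 4*1²)*(-3 - 1*(-2))) = -10*(22 + (-2 + 4*1)*(-3 + 2)) = -10*(22 + (-2 + 4)*(-1)) = -10*(22 + 2*(-1)) = -10*(22 - 2) = -10*20 = -200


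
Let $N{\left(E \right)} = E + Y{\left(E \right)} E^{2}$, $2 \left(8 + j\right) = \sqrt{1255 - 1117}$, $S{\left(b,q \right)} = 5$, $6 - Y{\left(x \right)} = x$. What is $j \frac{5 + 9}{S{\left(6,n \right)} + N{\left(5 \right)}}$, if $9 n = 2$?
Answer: $- \frac{16}{5} + \frac{\sqrt{138}}{5} \approx -0.85053$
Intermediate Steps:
$n = \frac{2}{9}$ ($n = \frac{1}{9} \cdot 2 = \frac{2}{9} \approx 0.22222$)
$Y{\left(x \right)} = 6 - x$
$j = -8 + \frac{\sqrt{138}}{2}$ ($j = -8 + \frac{\sqrt{1255 - 1117}}{2} = -8 + \frac{\sqrt{138}}{2} \approx -2.1263$)
$N{\left(E \right)} = E + E^{2} \left(6 - E\right)$ ($N{\left(E \right)} = E + \left(6 - E\right) E^{2} = E + E^{2} \left(6 - E\right)$)
$j \frac{5 + 9}{S{\left(6,n \right)} + N{\left(5 \right)}} = \left(-8 + \frac{\sqrt{138}}{2}\right) \frac{5 + 9}{5 - 5 \left(-1 + 5 \left(-6 + 5\right)\right)} = \left(-8 + \frac{\sqrt{138}}{2}\right) \frac{14}{5 - 5 \left(-1 + 5 \left(-1\right)\right)} = \left(-8 + \frac{\sqrt{138}}{2}\right) \frac{14}{5 - 5 \left(-1 - 5\right)} = \left(-8 + \frac{\sqrt{138}}{2}\right) \frac{14}{5 - 5 \left(-6\right)} = \left(-8 + \frac{\sqrt{138}}{2}\right) \frac{14}{5 + 30} = \left(-8 + \frac{\sqrt{138}}{2}\right) \frac{14}{35} = \left(-8 + \frac{\sqrt{138}}{2}\right) 14 \cdot \frac{1}{35} = \left(-8 + \frac{\sqrt{138}}{2}\right) \frac{2}{5} = - \frac{16}{5} + \frac{\sqrt{138}}{5}$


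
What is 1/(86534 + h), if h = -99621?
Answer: -1/13087 ≈ -7.6412e-5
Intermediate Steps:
1/(86534 + h) = 1/(86534 - 99621) = 1/(-13087) = -1/13087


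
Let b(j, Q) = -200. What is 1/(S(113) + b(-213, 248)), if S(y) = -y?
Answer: -1/313 ≈ -0.0031949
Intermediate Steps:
1/(S(113) + b(-213, 248)) = 1/(-1*113 - 200) = 1/(-113 - 200) = 1/(-313) = -1/313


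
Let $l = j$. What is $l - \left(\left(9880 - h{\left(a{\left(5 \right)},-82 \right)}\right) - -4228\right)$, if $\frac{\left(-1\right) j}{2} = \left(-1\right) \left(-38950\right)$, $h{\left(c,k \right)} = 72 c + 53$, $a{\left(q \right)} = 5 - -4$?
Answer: $-91307$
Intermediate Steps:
$a{\left(q \right)} = 9$ ($a{\left(q \right)} = 5 + 4 = 9$)
$h{\left(c,k \right)} = 53 + 72 c$
$j = -77900$ ($j = - 2 \left(\left(-1\right) \left(-38950\right)\right) = \left(-2\right) 38950 = -77900$)
$l = -77900$
$l - \left(\left(9880 - h{\left(a{\left(5 \right)},-82 \right)}\right) - -4228\right) = -77900 - \left(\left(9880 - \left(53 + 72 \cdot 9\right)\right) - -4228\right) = -77900 - \left(\left(9880 - \left(53 + 648\right)\right) + 4228\right) = -77900 - \left(\left(9880 - 701\right) + 4228\right) = -77900 - \left(9179 + 4228\right) = -77900 - 13407 = -91307$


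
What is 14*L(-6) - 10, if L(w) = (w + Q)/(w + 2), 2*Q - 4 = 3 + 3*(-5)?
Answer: 25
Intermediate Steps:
Q = -4 (Q = 2 + (3 + 3*(-5))/2 = 2 + (3 - 15)/2 = 2 + (½)*(-12) = 2 - 6 = -4)
L(w) = (-4 + w)/(2 + w) (L(w) = (w - 4)/(w + 2) = (-4 + w)/(2 + w))
14*L(-6) - 10 = 14*((-4 - 6)/(2 - 6)) - 10 = 14*(-10/(-4)) - 10 = 14*(-¼*(-10)) - 10 = 14*(5/2) - 10 = 35 - 10 = 25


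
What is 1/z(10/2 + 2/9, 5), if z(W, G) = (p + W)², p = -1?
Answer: 81/1444 ≈ 0.056094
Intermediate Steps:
z(W, G) = (-1 + W)²
1/z(10/2 + 2/9, 5) = 1/((-1 + (10/2 + 2/9))²) = 1/((-1 + (10*(½) + 2*(⅑)))²) = 1/((-1 + (5 + 2/9))²) = 1/((-1 + 47/9)²) = 1/((38/9)²) = 1/(1444/81) = 81/1444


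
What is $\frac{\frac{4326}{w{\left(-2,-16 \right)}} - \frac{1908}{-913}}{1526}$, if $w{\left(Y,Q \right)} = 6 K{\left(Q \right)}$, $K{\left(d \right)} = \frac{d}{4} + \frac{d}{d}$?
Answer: $- \frac{652549}{4179714} \approx -0.15612$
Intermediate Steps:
$K{\left(d \right)} = 1 + \frac{d}{4}$ ($K{\left(d \right)} = d \frac{1}{4} + 1 = \frac{d}{4} + 1 = 1 + \frac{d}{4}$)
$w{\left(Y,Q \right)} = 6 + \frac{3 Q}{2}$ ($w{\left(Y,Q \right)} = 6 \left(1 + \frac{Q}{4}\right) = 6 + \frac{3 Q}{2}$)
$\frac{\frac{4326}{w{\left(-2,-16 \right)}} - \frac{1908}{-913}}{1526} = \frac{\frac{4326}{6 + \frac{3}{2} \left(-16\right)} - \frac{1908}{-913}}{1526} = \left(\frac{4326}{6 - 24} - - \frac{1908}{913}\right) \frac{1}{1526} = \left(\frac{4326}{-18} + \frac{1908}{913}\right) \frac{1}{1526} = \left(4326 \left(- \frac{1}{18}\right) + \frac{1908}{913}\right) \frac{1}{1526} = \left(- \frac{721}{3} + \frac{1908}{913}\right) \frac{1}{1526} = \left(- \frac{652549}{2739}\right) \frac{1}{1526} = - \frac{652549}{4179714}$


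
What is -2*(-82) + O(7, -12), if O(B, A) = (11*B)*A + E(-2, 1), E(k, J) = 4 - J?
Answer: -757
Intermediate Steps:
O(B, A) = 3 + 11*A*B (O(B, A) = (11*B)*A + (4 - 1*1) = 11*A*B + (4 - 1) = 11*A*B + 3 = 3 + 11*A*B)
-2*(-82) + O(7, -12) = -2*(-82) + (3 + 11*(-12)*7) = 164 + (3 - 924) = 164 - 921 = -757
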